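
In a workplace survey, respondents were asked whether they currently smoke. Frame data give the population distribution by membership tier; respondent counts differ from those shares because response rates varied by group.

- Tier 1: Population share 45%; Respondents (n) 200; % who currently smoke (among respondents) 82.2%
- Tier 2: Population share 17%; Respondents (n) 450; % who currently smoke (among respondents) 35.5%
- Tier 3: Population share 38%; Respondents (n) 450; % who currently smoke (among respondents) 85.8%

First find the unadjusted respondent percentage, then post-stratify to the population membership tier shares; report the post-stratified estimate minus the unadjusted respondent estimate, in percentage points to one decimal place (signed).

+11.1 percentage points

Naive respondent-only estimate (weights = respondent counts):
  (200/1100)×82.2 + (450/1100)×35.5 + (450/1100)×85.8 = 64.5682%
Post-stratified estimate weights by population shares:
  0.45×82.2 + 0.17×35.5 + 0.38×85.8 = 75.629%
Difference = 75.629 − 64.5682 = 11.0608 pp.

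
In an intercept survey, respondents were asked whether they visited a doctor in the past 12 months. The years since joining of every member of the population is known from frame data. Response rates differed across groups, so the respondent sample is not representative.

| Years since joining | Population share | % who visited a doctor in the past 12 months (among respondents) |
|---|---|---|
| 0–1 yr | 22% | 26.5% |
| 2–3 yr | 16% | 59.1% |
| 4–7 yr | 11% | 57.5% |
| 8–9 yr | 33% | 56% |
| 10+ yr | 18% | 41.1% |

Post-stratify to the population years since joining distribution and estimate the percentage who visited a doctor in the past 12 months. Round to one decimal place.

47.5%

Reweight to the known years since joining distribution:
  0–1 yr: 0.22 × 26.5 = 5.83
  2–3 yr: 0.16 × 59.1 = 9.456
  4–7 yr: 0.11 × 57.5 = 6.325
  8–9 yr: 0.33 × 56 = 18.48
  10+ yr: 0.18 × 41.1 = 7.398
Post-stratified estimate = 47.489 → 47.5%.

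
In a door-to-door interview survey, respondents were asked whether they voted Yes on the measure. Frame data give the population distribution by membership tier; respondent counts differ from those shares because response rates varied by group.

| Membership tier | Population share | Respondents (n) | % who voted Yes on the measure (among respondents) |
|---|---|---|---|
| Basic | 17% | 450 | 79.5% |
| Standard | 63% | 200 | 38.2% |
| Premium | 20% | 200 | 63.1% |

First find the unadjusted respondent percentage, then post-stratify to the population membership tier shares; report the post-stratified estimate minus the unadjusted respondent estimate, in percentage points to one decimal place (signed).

-15.7 percentage points

Unadjusted (pooled respondent) estimate weights by respondent counts:
  (450/850)×79.5 + (200/850)×38.2 + (200/850)×63.1 = 65.9235%
Post-stratifying to population shares instead:
  0.17×79.5 + 0.63×38.2 + 0.2×63.1 = 50.201%
Difference = 50.201 − 65.9235 = -15.7225 pp.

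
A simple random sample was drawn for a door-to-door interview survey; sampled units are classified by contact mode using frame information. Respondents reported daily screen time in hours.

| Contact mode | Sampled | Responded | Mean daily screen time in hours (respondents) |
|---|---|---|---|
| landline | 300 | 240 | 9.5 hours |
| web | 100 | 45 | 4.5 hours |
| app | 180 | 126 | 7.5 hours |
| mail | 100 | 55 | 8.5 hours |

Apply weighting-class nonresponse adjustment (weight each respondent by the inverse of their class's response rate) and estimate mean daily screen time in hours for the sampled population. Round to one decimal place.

Response rates by class: landline 240/300 = 80%, web 45/100 = 45%, app 126/180 = 70%, mail 55/100 = 55%.
Inverse-response-rate weighting restores each class to its sampled count, so class totals weight by n_sampled:
  landline: 300 × 9.5 = 2850
  web: 100 × 4.5 = 450
  app: 180 × 7.5 = 1350
  mail: 100 × 8.5 = 850
Adjusted estimate = 5500 / 680 = 8.08823 → 8.1.

8.1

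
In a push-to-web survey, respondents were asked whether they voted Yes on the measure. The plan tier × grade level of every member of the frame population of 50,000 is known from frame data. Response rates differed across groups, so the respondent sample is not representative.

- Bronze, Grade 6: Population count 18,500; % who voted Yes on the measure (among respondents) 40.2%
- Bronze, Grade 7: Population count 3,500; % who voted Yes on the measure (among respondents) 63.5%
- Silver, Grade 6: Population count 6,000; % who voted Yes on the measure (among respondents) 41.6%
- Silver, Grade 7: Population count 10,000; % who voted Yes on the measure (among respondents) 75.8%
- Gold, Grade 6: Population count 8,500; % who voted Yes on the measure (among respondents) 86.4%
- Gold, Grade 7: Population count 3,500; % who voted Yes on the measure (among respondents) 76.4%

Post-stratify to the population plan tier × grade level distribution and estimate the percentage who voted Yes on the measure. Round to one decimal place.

Weight each group's respondent value by its population share:
  Bronze, Grade 6: (18,500/50,000) × 40.2 = 14.874
  Bronze, Grade 7: (3,500/50,000) × 63.5 = 4.445
  Silver, Grade 6: (6,000/50,000) × 41.6 = 4.992
  Silver, Grade 7: (10,000/50,000) × 75.8 = 15.16
  Gold, Grade 6: (8,500/50,000) × 86.4 = 14.688
  Gold, Grade 7: (3,500/50,000) × 76.4 = 5.348
Post-stratified estimate = 59.507 → 59.5%.

59.5%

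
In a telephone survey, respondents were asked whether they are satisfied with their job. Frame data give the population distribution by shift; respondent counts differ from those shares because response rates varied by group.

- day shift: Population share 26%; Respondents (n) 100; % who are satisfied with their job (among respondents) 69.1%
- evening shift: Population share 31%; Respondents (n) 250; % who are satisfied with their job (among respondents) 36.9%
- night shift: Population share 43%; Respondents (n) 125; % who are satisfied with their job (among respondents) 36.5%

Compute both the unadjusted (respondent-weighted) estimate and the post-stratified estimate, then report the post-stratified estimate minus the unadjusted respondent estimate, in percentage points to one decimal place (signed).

Unadjusted (pooled respondent) estimate weights by respondent counts:
  (100/475)×69.1 + (250/475)×36.9 + (125/475)×36.5 = 43.5737%
Reweighting by population shift shares:
  0.26×69.1 + 0.31×36.9 + 0.43×36.5 = 45.1%
Difference = 45.1 − 43.5737 = 1.5263 pp.

+1.5 percentage points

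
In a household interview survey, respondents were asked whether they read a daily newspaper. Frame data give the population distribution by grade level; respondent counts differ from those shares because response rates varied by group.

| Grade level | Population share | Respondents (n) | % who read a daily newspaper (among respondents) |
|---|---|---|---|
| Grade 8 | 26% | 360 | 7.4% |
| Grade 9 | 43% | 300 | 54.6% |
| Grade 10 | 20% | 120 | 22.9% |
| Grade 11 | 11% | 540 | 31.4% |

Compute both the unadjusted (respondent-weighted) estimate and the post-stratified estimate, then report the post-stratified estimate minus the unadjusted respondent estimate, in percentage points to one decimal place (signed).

+4.1 percentage points

Unadjusted (pooled respondent) estimate weights by respondent counts:
  (360/1320)×7.4 + (300/1320)×54.6 + (120/1320)×22.9 + (540/1320)×31.4 = 29.3545%
Post-stratified estimate weights by population shares:
  0.26×7.4 + 0.43×54.6 + 0.2×22.9 + 0.11×31.4 = 33.436%
Difference = 33.436 − 29.3545 = 4.0815 pp.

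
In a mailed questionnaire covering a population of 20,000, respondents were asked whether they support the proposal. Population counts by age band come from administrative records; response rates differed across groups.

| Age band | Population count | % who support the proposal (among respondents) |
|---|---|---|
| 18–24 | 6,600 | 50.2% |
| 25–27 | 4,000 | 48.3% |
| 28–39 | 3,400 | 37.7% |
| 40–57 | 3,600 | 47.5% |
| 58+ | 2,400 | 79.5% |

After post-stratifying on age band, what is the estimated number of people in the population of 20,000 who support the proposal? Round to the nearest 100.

Apply each group's respondent rate to its population count:
  18–24: 6,600 × 50.2% = 3313.2
  25–27: 4,000 × 48.3% = 1932
  28–39: 3,400 × 37.7% = 1281.8
  40–57: 3,600 × 47.5% = 1710
  58+: 2,400 × 79.5% = 1908
Estimated total = 10,145 → 10,100.

10,100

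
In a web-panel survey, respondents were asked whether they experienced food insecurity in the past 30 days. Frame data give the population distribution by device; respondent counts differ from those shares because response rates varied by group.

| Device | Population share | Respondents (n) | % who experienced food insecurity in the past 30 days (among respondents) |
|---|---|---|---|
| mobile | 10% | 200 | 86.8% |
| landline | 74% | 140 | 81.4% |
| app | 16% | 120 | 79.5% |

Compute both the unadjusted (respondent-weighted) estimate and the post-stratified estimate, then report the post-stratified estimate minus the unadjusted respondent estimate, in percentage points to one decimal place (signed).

Without adjustment, the pooled respondent share is:
  (200/460)×86.8 + (140/460)×81.4 + (120/460)×79.5 = 83.2522%
Post-stratified estimate weights by population shares:
  0.1×86.8 + 0.74×81.4 + 0.16×79.5 = 81.636%
Difference = 81.636 − 83.2522 = -1.6162 pp.

-1.6 percentage points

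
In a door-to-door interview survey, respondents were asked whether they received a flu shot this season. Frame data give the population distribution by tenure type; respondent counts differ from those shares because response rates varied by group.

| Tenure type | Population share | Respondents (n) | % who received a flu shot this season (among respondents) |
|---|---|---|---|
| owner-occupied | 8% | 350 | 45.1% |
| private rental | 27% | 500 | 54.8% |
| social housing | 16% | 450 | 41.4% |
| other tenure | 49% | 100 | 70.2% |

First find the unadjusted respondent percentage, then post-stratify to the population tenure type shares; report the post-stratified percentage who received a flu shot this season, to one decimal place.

Without adjustment, the pooled respondent share is:
  (350/1400)×45.1 + (500/1400)×54.8 + (450/1400)×41.4 + (100/1400)×70.2 = 49.1679%
Reweighting by population tenure type shares:
  0.08×45.1 + 0.27×54.8 + 0.16×41.4 + 0.49×70.2 = 59.426%

59.4%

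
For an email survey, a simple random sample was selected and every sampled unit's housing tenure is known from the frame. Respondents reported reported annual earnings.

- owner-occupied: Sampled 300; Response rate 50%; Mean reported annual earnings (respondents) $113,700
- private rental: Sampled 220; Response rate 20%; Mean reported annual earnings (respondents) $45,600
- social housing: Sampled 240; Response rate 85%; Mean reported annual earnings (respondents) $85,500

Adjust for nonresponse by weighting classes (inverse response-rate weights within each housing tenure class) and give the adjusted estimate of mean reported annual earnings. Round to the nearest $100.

$85,100

With weight = n_sampled/n_responded per class, the weighted class total is n_sampled:
  owner-occupied: 300 × 113,700 = 34,110,000
  private rental: 220 × 45,600 = 10,032,000
  social housing: 240 × 85,500 = 20,520,000
Adjusted estimate = 64,662,000 / 760 = 85081.6 → $85,100.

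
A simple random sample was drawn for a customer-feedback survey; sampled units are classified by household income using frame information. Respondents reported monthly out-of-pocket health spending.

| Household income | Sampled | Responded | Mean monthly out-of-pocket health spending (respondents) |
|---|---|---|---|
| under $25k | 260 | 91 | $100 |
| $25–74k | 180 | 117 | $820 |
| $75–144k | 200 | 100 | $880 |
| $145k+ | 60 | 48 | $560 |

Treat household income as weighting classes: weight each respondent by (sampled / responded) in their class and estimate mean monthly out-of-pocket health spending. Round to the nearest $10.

Class response rates: under $25k 91/260 = 35%, $25–74k 117/180 = 65%, $75–144k 100/200 = 50%, $145k+ 48/60 = 80%.
With weight = n_sampled/n_responded per class, the weighted class total is n_sampled:
  under $25k: 260 × 100 = 26,000
  $25–74k: 180 × 820 = 147,600
  $75–144k: 200 × 880 = 176,000
  $145k+: 60 × 560 = 33,600
Adjusted estimate = 383,200 / 700 = 547.429 → $550.

$550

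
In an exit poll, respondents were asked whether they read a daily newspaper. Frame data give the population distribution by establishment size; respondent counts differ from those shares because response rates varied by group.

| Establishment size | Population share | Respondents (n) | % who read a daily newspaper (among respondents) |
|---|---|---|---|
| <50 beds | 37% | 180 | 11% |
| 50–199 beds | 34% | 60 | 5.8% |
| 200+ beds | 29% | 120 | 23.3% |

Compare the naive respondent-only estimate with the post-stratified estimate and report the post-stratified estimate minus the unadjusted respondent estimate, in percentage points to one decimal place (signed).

Naive respondent-only estimate (weights = respondent counts):
  (180/360)×11 + (60/360)×5.8 + (120/360)×23.3 = 14.2333%
Post-stratifying to population shares instead:
  0.37×11 + 0.34×5.8 + 0.29×23.3 = 12.799%
Difference = 12.799 − 14.2333 = -1.4343 pp.

-1.4 percentage points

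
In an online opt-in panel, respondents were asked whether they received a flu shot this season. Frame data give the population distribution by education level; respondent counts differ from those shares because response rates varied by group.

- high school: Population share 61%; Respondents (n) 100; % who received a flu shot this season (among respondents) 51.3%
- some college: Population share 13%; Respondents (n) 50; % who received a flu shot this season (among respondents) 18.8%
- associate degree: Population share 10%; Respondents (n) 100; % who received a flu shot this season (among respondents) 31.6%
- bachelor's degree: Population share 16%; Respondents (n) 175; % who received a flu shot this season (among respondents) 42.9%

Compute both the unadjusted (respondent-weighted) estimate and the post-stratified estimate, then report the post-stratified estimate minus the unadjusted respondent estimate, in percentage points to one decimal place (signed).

+4.4 percentage points

Unadjusted (pooled respondent) estimate weights by respondent counts:
  (100/425)×51.3 + (50/425)×18.8 + (100/425)×31.6 + (175/425)×42.9 = 39.3824%
Post-stratifying to population shares instead:
  0.61×51.3 + 0.13×18.8 + 0.1×31.6 + 0.16×42.9 = 43.761%
Difference = 43.761 − 39.3824 = 4.3786 pp.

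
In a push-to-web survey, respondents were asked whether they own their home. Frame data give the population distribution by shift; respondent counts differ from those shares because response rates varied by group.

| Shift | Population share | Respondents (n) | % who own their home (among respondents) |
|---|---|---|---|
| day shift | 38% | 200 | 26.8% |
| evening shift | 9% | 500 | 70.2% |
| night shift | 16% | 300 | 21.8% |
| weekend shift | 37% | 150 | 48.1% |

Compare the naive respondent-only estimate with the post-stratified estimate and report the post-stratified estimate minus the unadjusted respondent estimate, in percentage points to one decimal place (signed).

Naive respondent-only estimate (weights = respondent counts):
  (200/1150)×26.8 + (500/1150)×70.2 + (300/1150)×21.8 + (150/1150)×48.1 = 47.1435%
Reweighting by population shift shares:
  0.38×26.8 + 0.09×70.2 + 0.16×21.8 + 0.37×48.1 = 37.787%
Difference = 37.787 − 47.1435 = -9.3565 pp.

-9.4 percentage points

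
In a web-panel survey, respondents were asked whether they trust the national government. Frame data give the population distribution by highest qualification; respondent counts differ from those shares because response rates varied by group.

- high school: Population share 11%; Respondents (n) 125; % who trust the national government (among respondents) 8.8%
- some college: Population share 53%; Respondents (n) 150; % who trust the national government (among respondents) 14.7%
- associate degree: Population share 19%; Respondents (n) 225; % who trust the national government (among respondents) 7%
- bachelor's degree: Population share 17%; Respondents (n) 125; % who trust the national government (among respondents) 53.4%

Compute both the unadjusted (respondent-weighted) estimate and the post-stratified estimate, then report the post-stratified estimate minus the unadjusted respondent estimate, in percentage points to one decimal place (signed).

Naive respondent-only estimate (weights = respondent counts):
  (125/625)×8.8 + (150/625)×14.7 + (225/625)×7 + (125/625)×53.4 = 18.488%
Reweighting by population highest qualification shares:
  0.11×8.8 + 0.53×14.7 + 0.19×7 + 0.17×53.4 = 19.167%
Difference = 19.167 − 18.488 = 0.679 pp.

+0.7 percentage points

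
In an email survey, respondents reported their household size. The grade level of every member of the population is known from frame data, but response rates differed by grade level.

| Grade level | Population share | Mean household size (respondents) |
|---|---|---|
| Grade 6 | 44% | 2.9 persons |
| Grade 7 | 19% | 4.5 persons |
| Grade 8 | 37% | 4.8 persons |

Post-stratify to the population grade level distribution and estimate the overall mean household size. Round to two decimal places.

3.91

Post-stratification weights by population share, not respondent share:
  Grade 6: 0.44 × 2.9 = 1.276
  Grade 7: 0.19 × 4.5 = 0.855
  Grade 8: 0.37 × 4.8 = 1.776
Post-stratified estimate = 3.907 → 3.91.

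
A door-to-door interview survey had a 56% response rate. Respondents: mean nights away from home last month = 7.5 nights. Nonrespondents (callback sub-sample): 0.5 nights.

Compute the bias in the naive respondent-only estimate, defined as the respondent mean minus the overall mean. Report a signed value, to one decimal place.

+3.1

Nonresponse fraction = 1 − 0.56 = 0.44.
Bias = (nonresponse fraction) × (respondent mean − nonrespondent mean)
     = 0.44 × (7.5 − 0.5) = 0.44 × 7 = 3.08.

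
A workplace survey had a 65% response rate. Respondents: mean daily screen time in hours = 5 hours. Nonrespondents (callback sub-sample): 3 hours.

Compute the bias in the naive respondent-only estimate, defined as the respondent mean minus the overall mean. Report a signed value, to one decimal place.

Nonresponse fraction = 1 − 0.65 = 0.35.
Bias = (nonresponse fraction) × (respondent mean − nonrespondent mean)
     = 0.35 × (5 − 3) = 0.35 × 2 = 0.7.

+0.7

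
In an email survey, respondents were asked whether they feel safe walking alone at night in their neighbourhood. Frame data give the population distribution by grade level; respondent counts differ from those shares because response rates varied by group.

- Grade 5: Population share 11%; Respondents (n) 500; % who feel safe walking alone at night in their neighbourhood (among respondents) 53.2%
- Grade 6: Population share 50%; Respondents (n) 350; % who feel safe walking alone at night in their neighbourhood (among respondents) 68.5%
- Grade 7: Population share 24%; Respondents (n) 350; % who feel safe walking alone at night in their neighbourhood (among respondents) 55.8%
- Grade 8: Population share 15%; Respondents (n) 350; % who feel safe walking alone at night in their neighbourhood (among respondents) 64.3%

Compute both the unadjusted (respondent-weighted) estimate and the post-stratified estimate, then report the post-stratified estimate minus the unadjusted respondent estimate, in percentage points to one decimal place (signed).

Unadjusted (pooled respondent) estimate weights by respondent counts:
  (500/1550)×53.2 + (350/1550)×68.5 + (350/1550)×55.8 + (350/1550)×64.3 = 59.7484%
Reweighting by population grade level shares:
  0.11×53.2 + 0.5×68.5 + 0.24×55.8 + 0.15×64.3 = 63.139%
Difference = 63.139 − 59.7484 = 3.3906 pp.

+3.4 percentage points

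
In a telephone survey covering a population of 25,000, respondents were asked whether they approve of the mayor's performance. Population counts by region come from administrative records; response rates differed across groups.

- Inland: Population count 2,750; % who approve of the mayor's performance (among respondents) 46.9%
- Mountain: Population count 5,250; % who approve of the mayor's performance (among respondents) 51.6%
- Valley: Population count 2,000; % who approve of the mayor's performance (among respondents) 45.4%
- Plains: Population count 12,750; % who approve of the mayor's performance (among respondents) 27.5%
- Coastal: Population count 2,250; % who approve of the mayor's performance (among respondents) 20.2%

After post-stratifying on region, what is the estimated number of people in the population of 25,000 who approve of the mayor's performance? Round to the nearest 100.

8,900

Each cell contributes its population count × the respondent rate:
  Inland: 2,750 × 46.9% = 1289.75
  Mountain: 5,250 × 51.6% = 2709
  Valley: 2,000 × 45.4% = 908
  Plains: 12,750 × 27.5% = 3506.25
  Coastal: 2,250 × 20.2% = 454.5
Estimated total = 8867.5 → 8,900.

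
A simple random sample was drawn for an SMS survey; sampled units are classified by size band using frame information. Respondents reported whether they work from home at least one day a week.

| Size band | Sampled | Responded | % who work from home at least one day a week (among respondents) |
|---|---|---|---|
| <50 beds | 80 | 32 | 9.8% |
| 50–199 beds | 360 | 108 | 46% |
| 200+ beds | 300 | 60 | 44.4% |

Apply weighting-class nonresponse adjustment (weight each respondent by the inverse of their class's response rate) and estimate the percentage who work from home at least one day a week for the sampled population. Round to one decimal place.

Class response rates: <50 beds 32/80 = 40%, 50–199 beds 108/360 = 30%, 200+ beds 60/300 = 20%.
Each respondent's weight = sampled/responded in their class; summing within a class gives n_sampled, so:
  <50 beds: 80 × 9.8 = 784
  50–199 beds: 360 × 46 = 16,560
  200+ beds: 300 × 44.4 = 13,320
Adjusted estimate = 30,664 / 740 = 41.4378 → 41.4%.

41.4%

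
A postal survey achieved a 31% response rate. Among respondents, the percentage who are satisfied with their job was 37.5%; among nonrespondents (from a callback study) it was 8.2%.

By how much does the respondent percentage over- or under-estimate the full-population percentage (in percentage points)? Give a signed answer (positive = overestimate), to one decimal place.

+20.2 percentage points

Nonresponse fraction = 1 − 0.31 = 0.69.
Bias = (nonresponse fraction) × (respondent percentage − nonrespondent percentage)
     = 0.69 × (37.5 − 8.2) = 0.69 × 29.3 = 20.217.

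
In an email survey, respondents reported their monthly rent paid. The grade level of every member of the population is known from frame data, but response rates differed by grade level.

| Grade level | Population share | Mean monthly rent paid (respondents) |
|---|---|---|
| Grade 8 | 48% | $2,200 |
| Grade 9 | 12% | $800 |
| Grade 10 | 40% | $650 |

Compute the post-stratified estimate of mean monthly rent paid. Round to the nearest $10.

Each cell contributes population-share × respondent value:
  Grade 8: 0.48 × 2200 = 1056
  Grade 9: 0.12 × 800 = 96
  Grade 10: 0.4 × 650 = 260
Post-stratified estimate = 1412 → $1,410.

$1,410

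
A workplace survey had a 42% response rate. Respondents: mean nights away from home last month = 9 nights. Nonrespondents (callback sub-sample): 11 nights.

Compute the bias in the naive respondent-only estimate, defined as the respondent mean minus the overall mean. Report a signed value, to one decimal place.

-1.2

Nonresponse fraction = 1 − 0.42 = 0.58.
Bias = (nonresponse fraction) × (respondent mean − nonrespondent mean)
     = 0.58 × (9 − 11) = 0.58 × -2 = -1.16.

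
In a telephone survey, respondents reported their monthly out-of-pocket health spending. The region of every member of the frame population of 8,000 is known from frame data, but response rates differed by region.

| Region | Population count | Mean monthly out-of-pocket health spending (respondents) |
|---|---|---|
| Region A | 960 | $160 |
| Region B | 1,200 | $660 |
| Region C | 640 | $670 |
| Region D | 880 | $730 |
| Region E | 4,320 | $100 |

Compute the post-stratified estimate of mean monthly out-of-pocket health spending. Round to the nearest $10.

$310

Reweight to the known region distribution:
  Region A: (960/8,000) × 160 = 19.2
  Region B: (1,200/8,000) × 660 = 99
  Region C: (640/8,000) × 670 = 53.6
  Region D: (880/8,000) × 730 = 80.3
  Region E: (4,320/8,000) × 100 = 54
Post-stratified estimate = 306.1 → $310.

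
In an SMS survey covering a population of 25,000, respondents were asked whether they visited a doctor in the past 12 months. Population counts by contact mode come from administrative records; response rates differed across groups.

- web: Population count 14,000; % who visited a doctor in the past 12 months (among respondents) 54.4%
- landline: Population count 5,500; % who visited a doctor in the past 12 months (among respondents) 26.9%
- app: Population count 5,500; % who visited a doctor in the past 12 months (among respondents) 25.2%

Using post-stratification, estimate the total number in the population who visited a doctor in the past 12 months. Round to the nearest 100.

Apply each group's respondent rate to its population count:
  web: 14,000 × 54.4% = 7616
  landline: 5,500 × 26.9% = 1479.5
  app: 5,500 × 25.2% = 1386
Estimated total = 10481.5 → 10,500.

10,500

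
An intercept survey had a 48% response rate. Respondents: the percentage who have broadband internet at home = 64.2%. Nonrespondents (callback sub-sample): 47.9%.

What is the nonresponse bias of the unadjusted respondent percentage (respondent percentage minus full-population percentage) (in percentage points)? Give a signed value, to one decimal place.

Nonresponse fraction = 1 − 0.48 = 0.52.
Bias = (nonresponse fraction) × (respondent percentage − nonrespondent percentage)
     = 0.52 × (64.2 − 47.9) = 0.52 × 16.3 = 8.476.

+8.5 percentage points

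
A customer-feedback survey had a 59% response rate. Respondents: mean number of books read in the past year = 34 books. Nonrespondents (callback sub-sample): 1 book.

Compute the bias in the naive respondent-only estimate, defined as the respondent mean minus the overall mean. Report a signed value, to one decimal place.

+13.5

Nonresponse fraction = 1 − 0.59 = 0.41.
Bias = (nonresponse fraction) × (respondent mean − nonrespondent mean)
     = 0.41 × (34 − 1) = 0.41 × 33 = 13.53.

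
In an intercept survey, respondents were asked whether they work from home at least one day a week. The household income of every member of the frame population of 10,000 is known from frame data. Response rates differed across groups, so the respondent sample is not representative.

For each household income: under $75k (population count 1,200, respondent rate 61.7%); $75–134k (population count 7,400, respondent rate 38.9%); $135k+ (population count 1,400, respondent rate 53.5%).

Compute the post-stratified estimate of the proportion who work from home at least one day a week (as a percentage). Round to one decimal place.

43.7%

Each cell contributes population-share × respondent value:
  under $75k: (1,200/10,000) × 61.7 = 7.404
  $75–134k: (7,400/10,000) × 38.9 = 28.786
  $135k+: (1,400/10,000) × 53.5 = 7.49
Post-stratified estimate = 43.68 → 43.7%.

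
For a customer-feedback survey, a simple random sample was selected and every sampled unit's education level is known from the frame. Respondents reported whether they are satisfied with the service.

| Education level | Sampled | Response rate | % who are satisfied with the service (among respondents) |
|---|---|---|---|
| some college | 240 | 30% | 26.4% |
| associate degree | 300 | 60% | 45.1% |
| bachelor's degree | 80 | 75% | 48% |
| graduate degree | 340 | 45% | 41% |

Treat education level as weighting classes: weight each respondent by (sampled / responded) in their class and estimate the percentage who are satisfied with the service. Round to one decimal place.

39.2%

Each respondent's weight = sampled/responded in their class; summing within a class gives n_sampled, so:
  some college: 240 × 26.4 = 6336
  associate degree: 300 × 45.1 = 13,530
  bachelor's degree: 80 × 48 = 3840
  graduate degree: 340 × 41 = 13,940
Adjusted estimate = 37,646 / 960 = 39.2146 → 39.2%.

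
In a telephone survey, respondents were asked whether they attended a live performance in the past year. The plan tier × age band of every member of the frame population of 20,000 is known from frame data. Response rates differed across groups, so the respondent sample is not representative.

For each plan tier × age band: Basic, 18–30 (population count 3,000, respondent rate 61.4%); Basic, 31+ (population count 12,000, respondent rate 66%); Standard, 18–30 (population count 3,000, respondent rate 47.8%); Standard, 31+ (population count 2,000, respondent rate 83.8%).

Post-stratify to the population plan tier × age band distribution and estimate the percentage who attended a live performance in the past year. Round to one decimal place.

Each cell contributes population-share × respondent value:
  Basic, 18–30: (3,000/20,000) × 61.4 = 9.21
  Basic, 31+: (12,000/20,000) × 66 = 39.6
  Standard, 18–30: (3,000/20,000) × 47.8 = 7.17
  Standard, 31+: (2,000/20,000) × 83.8 = 8.38
Post-stratified estimate = 64.36 → 64.4%.

64.4%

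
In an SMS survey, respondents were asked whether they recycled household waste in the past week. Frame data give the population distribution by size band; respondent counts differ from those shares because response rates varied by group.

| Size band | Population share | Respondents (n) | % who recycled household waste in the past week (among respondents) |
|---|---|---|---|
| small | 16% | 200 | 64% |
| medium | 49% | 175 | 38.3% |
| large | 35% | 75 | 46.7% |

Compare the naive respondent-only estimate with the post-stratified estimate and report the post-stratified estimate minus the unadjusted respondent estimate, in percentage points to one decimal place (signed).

-5.8 percentage points

Unadjusted (pooled respondent) estimate weights by respondent counts:
  (200/450)×64 + (175/450)×38.3 + (75/450)×46.7 = 51.1222%
Post-stratified estimate weights by population shares:
  0.16×64 + 0.49×38.3 + 0.35×46.7 = 45.352%
Difference = 45.352 − 51.1222 = -5.7702 pp.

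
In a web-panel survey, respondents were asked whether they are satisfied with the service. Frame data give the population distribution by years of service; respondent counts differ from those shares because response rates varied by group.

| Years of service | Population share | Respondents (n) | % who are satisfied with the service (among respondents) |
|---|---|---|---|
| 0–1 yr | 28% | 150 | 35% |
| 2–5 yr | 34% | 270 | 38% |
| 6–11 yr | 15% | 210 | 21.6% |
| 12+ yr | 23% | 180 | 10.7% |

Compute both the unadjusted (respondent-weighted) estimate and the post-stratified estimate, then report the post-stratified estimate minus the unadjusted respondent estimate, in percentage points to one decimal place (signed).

+1.3 percentage points

Naive respondent-only estimate (weights = respondent counts):
  (150/810)×35 + (270/810)×38 + (210/810)×21.6 + (180/810)×10.7 = 27.1259%
Post-stratifying to population shares instead:
  0.28×35 + 0.34×38 + 0.15×21.6 + 0.23×10.7 = 28.421%
Difference = 28.421 − 27.1259 = 1.2951 pp.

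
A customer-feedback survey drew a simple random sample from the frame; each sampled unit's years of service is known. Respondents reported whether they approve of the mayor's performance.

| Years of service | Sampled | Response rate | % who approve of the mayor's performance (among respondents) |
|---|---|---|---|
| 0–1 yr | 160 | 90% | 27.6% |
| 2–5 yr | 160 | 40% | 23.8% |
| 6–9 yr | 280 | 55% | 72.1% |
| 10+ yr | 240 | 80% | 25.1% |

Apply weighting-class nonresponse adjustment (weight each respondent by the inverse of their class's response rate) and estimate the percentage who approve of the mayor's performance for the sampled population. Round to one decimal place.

41.0%

Inverse-response-rate weighting restores each class to its sampled count, so class totals weight by n_sampled:
  0–1 yr: 160 × 27.6 = 4416
  2–5 yr: 160 × 23.8 = 3808
  6–9 yr: 280 × 72.1 = 20,188
  10+ yr: 240 × 25.1 = 6024
Adjusted estimate = 34,436 / 840 = 40.9952 → 41.0%.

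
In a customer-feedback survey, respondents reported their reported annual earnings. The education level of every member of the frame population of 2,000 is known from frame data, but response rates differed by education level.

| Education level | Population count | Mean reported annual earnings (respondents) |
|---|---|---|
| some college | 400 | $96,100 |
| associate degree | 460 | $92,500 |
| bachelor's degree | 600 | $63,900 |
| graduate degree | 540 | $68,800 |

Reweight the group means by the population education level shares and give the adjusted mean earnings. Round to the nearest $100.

$78,200

Reweight to the known education level distribution:
  some college: (400/2,000) × 96,100 = 19,220
  associate degree: (460/2,000) × 92,500 = 21,275
  bachelor's degree: (600/2,000) × 63,900 = 19,170
  graduate degree: (540/2,000) × 68,800 = 18,576
Post-stratified estimate = 78,241 → $78,200.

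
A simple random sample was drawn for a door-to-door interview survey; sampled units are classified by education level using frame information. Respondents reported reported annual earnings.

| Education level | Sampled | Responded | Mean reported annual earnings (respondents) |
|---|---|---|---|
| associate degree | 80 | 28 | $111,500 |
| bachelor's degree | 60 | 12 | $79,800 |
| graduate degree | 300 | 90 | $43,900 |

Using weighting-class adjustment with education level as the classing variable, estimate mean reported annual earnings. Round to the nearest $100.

Response rates by class: associate degree 28/80 = 35%, bachelor's degree 12/60 = 20%, graduate degree 90/300 = 30%.
With weight = n_sampled/n_responded per class, the weighted class total is n_sampled:
  associate degree: 80 × 111,500 = 8,920,000
  bachelor's degree: 60 × 79,800 = 4,788,000
  graduate degree: 300 × 43,900 = 13,170,000
Adjusted estimate = 26,878,000 / 440 = 61086.4 → $61,100.

$61,100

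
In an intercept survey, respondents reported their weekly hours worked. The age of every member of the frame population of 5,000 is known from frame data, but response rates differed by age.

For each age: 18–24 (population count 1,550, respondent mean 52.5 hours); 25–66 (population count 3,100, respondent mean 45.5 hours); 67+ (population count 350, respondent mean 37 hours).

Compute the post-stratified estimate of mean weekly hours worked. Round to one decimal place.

Reweight to the known age distribution:
  18–24: (1,550/5,000) × 52.5 = 16.275
  25–66: (3,100/5,000) × 45.5 = 28.21
  67+: (350/5,000) × 37 = 2.59
Post-stratified estimate = 47.075 → 47.1.

47.1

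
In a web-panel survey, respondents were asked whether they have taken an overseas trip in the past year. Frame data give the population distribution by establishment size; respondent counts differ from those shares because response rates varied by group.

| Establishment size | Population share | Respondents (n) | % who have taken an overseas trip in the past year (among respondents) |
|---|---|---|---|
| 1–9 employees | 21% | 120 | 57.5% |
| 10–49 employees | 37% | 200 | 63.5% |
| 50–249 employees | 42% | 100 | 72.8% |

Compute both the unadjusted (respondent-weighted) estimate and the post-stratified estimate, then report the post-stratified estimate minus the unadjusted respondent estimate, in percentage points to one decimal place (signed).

Naive respondent-only estimate (weights = respondent counts):
  (120/420)×57.5 + (200/420)×63.5 + (100/420)×72.8 = 64%
Post-stratifying to population shares instead:
  0.21×57.5 + 0.37×63.5 + 0.42×72.8 = 66.146%
Difference = 66.146 − 64 = 2.146 pp.

+2.1 percentage points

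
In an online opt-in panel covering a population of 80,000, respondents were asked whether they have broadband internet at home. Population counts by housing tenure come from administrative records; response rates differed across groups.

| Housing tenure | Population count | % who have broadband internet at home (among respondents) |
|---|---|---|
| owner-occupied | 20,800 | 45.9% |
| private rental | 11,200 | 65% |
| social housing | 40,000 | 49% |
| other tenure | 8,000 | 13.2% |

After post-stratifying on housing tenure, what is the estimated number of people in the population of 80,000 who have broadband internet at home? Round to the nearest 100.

37,500

Apply each group's respondent rate to its population count:
  owner-occupied: 20,800 × 45.9% = 9547.2
  private rental: 11,200 × 65% = 7280
  social housing: 40,000 × 49% = 19,600
  other tenure: 8,000 × 13.2% = 1056
Estimated total = 37483.2 → 37,500.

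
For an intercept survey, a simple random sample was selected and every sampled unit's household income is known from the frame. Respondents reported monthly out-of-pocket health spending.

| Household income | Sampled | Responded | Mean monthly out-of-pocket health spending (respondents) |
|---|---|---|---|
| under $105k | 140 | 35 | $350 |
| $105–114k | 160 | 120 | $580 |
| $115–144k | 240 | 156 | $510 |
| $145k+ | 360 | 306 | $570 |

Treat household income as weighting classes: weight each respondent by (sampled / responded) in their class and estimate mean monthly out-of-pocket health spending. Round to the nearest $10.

Class response rates: under $105k 35/140 = 25%, $105–114k 120/160 = 75%, $115–144k 156/240 = 65%, $145k+ 306/360 = 85%.
With weight = n_sampled/n_responded per class, the weighted class total is n_sampled:
  under $105k: 140 × 350 = 49,000
  $105–114k: 160 × 580 = 92,800
  $115–144k: 240 × 510 = 122,400
  $145k+: 360 × 570 = 205,200
Adjusted estimate = 469,400 / 900 = 521.556 → $520.

$520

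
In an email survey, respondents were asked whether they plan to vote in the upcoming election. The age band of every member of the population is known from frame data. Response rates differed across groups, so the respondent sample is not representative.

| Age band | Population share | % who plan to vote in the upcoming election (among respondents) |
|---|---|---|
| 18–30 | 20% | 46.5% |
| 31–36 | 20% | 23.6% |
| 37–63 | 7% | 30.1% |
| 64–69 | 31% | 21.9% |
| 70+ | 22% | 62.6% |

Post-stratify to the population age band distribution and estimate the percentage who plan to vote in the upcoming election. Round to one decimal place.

36.7%

Reweight to the known age band distribution:
  18–30: 0.2 × 46.5 = 9.3
  31–36: 0.2 × 23.6 = 4.72
  37–63: 0.07 × 30.1 = 2.107
  64–69: 0.31 × 21.9 = 6.789
  70+: 0.22 × 62.6 = 13.772
Post-stratified estimate = 36.688 → 36.7%.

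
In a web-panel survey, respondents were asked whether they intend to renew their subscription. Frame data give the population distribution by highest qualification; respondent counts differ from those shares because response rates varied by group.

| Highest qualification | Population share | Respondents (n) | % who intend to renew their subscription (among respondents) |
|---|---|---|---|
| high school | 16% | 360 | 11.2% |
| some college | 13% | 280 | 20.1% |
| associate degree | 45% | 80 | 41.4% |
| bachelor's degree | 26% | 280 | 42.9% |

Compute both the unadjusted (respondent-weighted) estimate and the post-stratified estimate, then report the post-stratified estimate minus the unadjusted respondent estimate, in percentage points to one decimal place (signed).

+9.2 percentage points

Without adjustment, the pooled respondent share is:
  (360/1000)×11.2 + (280/1000)×20.1 + (80/1000)×41.4 + (280/1000)×42.9 = 24.984%
Post-stratified estimate weights by population shares:
  0.16×11.2 + 0.13×20.1 + 0.45×41.4 + 0.26×42.9 = 34.189%
Difference = 34.189 − 24.984 = 9.205 pp.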